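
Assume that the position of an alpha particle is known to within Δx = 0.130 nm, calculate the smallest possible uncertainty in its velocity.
61.042 m/s

Using the Heisenberg uncertainty principle and Δp = mΔv:
ΔxΔp ≥ ℏ/2
Δx(mΔv) ≥ ℏ/2

The minimum uncertainty in velocity is:
Δv_min = ℏ/(2mΔx)
Δv_min = (1.055e-34 J·s) / (2 × 6.645e-27 kg × 1.300e-10 m)
Δv_min = 6.104e+01 m/s = 61.042 m/s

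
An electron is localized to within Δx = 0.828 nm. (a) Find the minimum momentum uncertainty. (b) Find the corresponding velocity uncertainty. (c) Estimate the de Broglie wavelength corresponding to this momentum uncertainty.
(a) Δp_min = 6.368 × 10^-26 kg·m/s
(b) Δv_min = 69.908 km/s
(c) λ_dB = 10.405 nm

Step-by-step:

(a) From the uncertainty principle:
Δp_min = ℏ/(2Δx) = (1.055e-34 J·s)/(2 × 8.280e-10 m) = 6.368e-26 kg·m/s

(b) The velocity uncertainty:
Δv = Δp/m = (6.368e-26 kg·m/s)/(9.109e-31 kg) = 6.991e+04 m/s = 69.908 km/s

(c) The de Broglie wavelength for this momentum:
λ = h/p = (6.626e-34 J·s)/(6.368e-26 kg·m/s) = 1.040e-08 m = 10.405 nm

Note: The de Broglie wavelength is comparable to the localization size, as expected from wave-particle duality.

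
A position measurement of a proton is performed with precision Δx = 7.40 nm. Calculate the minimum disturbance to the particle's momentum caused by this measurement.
7.125 × 10^-27 kg·m/s

The uncertainty principle implies that measuring position disturbs momentum:
ΔxΔp ≥ ℏ/2

When we measure position with precision Δx, we necessarily introduce a momentum uncertainty:
Δp ≥ ℏ/(2Δx)
Δp_min = (1.055e-34 J·s) / (2 × 7.400e-09 m)
Δp_min = 7.125e-27 kg·m/s

The more precisely we measure position, the greater the momentum disturbance.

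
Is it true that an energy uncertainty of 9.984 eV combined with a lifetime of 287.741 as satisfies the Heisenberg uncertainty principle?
Yes, it satisfies the uncertainty relation.

Calculate the product ΔEΔt:
ΔE = 9.984 eV = 1.600e-18 J
ΔEΔt = (1.600e-18 J) × (2.877e-16 s)
ΔEΔt = 4.603e-34 J·s

Compare to the minimum allowed value ℏ/2:
ℏ/2 = 5.273e-35 J·s

Since ΔEΔt = 4.603e-34 J·s ≥ 5.273e-35 J·s = ℏ/2,
this satisfies the uncertainty relation.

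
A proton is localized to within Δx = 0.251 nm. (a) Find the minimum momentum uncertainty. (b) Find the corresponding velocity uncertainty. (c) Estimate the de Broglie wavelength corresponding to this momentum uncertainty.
(a) Δp_min = 2.101 × 10^-25 kg·m/s
(b) Δv_min = 125.596 m/s
(c) λ_dB = 3.154 nm

Step-by-step:

(a) From the uncertainty principle:
Δp_min = ℏ/(2Δx) = (1.055e-34 J·s)/(2 × 2.510e-10 m) = 2.101e-25 kg·m/s

(b) The velocity uncertainty:
Δv = Δp/m = (2.101e-25 kg·m/s)/(1.673e-27 kg) = 1.256e+02 m/s = 125.596 m/s

(c) The de Broglie wavelength for this momentum:
λ = h/p = (6.626e-34 J·s)/(2.101e-25 kg·m/s) = 3.154e-09 m = 3.154 nm

Note: The de Broglie wavelength is comparable to the localization size, as expected from wave-particle duality.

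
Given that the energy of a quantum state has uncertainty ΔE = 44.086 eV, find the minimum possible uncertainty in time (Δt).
7.465 as

Using the energy-time uncertainty principle:
ΔEΔt ≥ ℏ/2

The minimum uncertainty in time is:
Δt_min = ℏ/(2ΔE)
Δt_min = (1.055e-34 J·s) / (2 × 7.063e-18 J)
Δt_min = 7.465e-18 s = 7.465 as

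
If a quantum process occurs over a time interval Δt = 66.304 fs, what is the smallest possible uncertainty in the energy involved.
4.964 meV

Using the energy-time uncertainty principle:
ΔEΔt ≥ ℏ/2

The minimum uncertainty in energy is:
ΔE_min = ℏ/(2Δt)
ΔE_min = (1.055e-34 J·s) / (2 × 6.630e-14 s)
ΔE_min = 7.953e-22 J = 4.964 meV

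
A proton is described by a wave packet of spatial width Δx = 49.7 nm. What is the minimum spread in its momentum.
1.061 × 10^-27 kg·m/s

For a wave packet, the spatial width Δx and momentum spread Δp are related by the uncertainty principle:
ΔxΔp ≥ ℏ/2

The minimum momentum spread is:
Δp_min = ℏ/(2Δx)
Δp_min = (1.055e-34 J·s) / (2 × 4.970e-08 m)
Δp_min = 1.061e-27 kg·m/s

A wave packet cannot have both a well-defined position and well-defined momentum.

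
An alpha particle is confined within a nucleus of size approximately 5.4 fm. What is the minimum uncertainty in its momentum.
9.765 × 10^-21 kg·m/s

Using the Heisenberg uncertainty principle:
ΔxΔp ≥ ℏ/2

With Δx ≈ L = 5.400e-15 m (the confinement size):
Δp_min = ℏ/(2Δx)
Δp_min = (1.055e-34 J·s) / (2 × 5.400e-15 m)
Δp_min = 9.765e-21 kg·m/s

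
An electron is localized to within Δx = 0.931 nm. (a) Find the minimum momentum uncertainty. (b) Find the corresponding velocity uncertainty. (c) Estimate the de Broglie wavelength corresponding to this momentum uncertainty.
(a) Δp_min = 5.664 × 10^-26 kg·m/s
(b) Δv_min = 62.174 km/s
(c) λ_dB = 11.699 nm

Step-by-step:

(a) From the uncertainty principle:
Δp_min = ℏ/(2Δx) = (1.055e-34 J·s)/(2 × 9.310e-10 m) = 5.664e-26 kg·m/s

(b) The velocity uncertainty:
Δv = Δp/m = (5.664e-26 kg·m/s)/(9.109e-31 kg) = 6.217e+04 m/s = 62.174 km/s

(c) The de Broglie wavelength for this momentum:
λ = h/p = (6.626e-34 J·s)/(5.664e-26 kg·m/s) = 1.170e-08 m = 11.699 nm

Note: The de Broglie wavelength is comparable to the localization size, as expected from wave-particle duality.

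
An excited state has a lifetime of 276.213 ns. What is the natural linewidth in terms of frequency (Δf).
288.102 kHz

Using the energy-time uncertainty principle and E = hf:
ΔEΔt ≥ ℏ/2
hΔf·Δt ≥ ℏ/2

The minimum frequency uncertainty is:
Δf = ℏ/(2hτ) = 1/(4πτ)
Δf = 1/(4π × 2.762e-07 s)
Δf = 2.881e+05 Hz = 288.102 kHz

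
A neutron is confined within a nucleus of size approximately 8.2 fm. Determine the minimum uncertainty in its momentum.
6.430 × 10^-21 kg·m/s

Using the Heisenberg uncertainty principle:
ΔxΔp ≥ ℏ/2

With Δx ≈ L = 8.200e-15 m (the confinement size):
Δp_min = ℏ/(2Δx)
Δp_min = (1.055e-34 J·s) / (2 × 8.200e-15 m)
Δp_min = 6.430e-21 kg·m/s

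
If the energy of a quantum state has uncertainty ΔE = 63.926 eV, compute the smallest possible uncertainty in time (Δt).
5.148 as

Using the energy-time uncertainty principle:
ΔEΔt ≥ ℏ/2

The minimum uncertainty in time is:
Δt_min = ℏ/(2ΔE)
Δt_min = (1.055e-34 J·s) / (2 × 1.024e-17 J)
Δt_min = 5.148e-18 s = 5.148 as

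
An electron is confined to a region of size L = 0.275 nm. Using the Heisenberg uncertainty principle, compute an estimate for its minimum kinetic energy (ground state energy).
125.950 meV

Using the uncertainty principle to estimate ground state energy:

1. The position uncertainty is approximately the confinement size:
   Δx ≈ L = 2.750e-10 m

2. From ΔxΔp ≥ ℏ/2, the minimum momentum uncertainty is:
   Δp ≈ ℏ/(2L) = 1.917e-25 kg·m/s

3. The kinetic energy is approximately:
   KE ≈ (Δp)²/(2m) = (1.917e-25)²/(2 × 9.109e-31 kg)
   KE ≈ 2.018e-20 J = 125.950 meV

This is an order-of-magnitude estimate of the ground state energy.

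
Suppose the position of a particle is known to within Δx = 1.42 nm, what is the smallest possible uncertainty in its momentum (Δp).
3.713 × 10^-26 kg·m/s

Using the Heisenberg uncertainty principle:
ΔxΔp ≥ ℏ/2

The minimum uncertainty in momentum is:
Δp_min = ℏ/(2Δx)
Δp_min = (1.055e-34 J·s) / (2 × 1.420e-09 m)
Δp_min = 3.713e-26 kg·m/s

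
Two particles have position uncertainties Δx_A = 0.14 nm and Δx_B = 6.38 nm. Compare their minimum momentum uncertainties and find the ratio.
Particle A has the larger minimum momentum uncertainty, by a factor of 45.57.

For each particle, the minimum momentum uncertainty is Δp_min = ℏ/(2Δx):

Particle A: Δp_A = ℏ/(2×1.400e-10 m) = 3.766e-25 kg·m/s
Particle B: Δp_B = ℏ/(2×6.380e-09 m) = 8.265e-27 kg·m/s

Ratio: Δp_A/Δp_B = 45.57

Since Δp_min ∝ 1/Δx, the particle with smaller position uncertainty (A) has larger momentum uncertainty.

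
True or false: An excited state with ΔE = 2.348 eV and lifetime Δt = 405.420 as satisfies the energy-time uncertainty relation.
Yes, it satisfies the uncertainty relation.

Calculate the product ΔEΔt:
ΔE = 2.348 eV = 3.762e-19 J
ΔEΔt = (3.762e-19 J) × (4.054e-16 s)
ΔEΔt = 1.525e-34 J·s

Compare to the minimum allowed value ℏ/2:
ℏ/2 = 5.273e-35 J·s

Since ΔEΔt = 1.525e-34 J·s ≥ 5.273e-35 J·s = ℏ/2,
this satisfies the uncertainty relation.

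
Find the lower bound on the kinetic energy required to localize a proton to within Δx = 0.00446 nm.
260.786 meV

Localizing a particle requires giving it sufficient momentum uncertainty:

1. From uncertainty principle: Δp ≥ ℏ/(2Δx)
   Δp_min = (1.055e-34 J·s) / (2 × 4.460e-12 m)
   Δp_min = 1.182e-23 kg·m/s

2. This momentum uncertainty corresponds to kinetic energy:
   KE ≈ (Δp)²/(2m) = (1.182e-23)²/(2 × 1.673e-27 kg)
   KE = 4.178e-20 J = 260.786 meV

Tighter localization requires more energy.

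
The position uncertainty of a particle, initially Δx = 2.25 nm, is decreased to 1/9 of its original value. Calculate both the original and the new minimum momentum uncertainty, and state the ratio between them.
Original Δp_min = 2.343 × 10^-26 kg·m/s; new Δp'_min = 2.109 × 10^-25 kg·m/s; ratio Δp'_min/Δp_min = 9.

From the uncertainty principle ΔxΔp ≥ ℏ/2, the minimum momentum uncertainty is Δp_min = ℏ/(2Δx).

Original (Δx = 2.25 nm = 2.250e-09 m):
Δp_min = (1.055e-34 J·s)/(2 × 2.250e-09 m) = 2.343e-26 kg·m/s

When Δx → (1/9)Δx:
Δp'_min = ℏ/(2 × (1/9)Δx) = 9 × ℏ/(2Δx) = 9 × Δp_min
Δp'_min = 9 × 2.343e-26 kg·m/s = 2.109e-25 kg·m/s

Since Δp_min ∝ 1/Δx, when Δx is decreased to 1/9 of its original value, Δp_min increases to 9 times its original value.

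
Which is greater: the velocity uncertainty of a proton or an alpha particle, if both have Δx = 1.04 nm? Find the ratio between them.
The proton has the larger minimum velocity uncertainty, by a ratio of 4.0.

For both particles, Δp_min = ℏ/(2Δx) = 5.070e-26 kg·m/s (same for both).

The velocity uncertainty is Δv = Δp/m:
- proton: Δv = 5.070e-26 / 1.673e-27 = 3.031e+01 m/s = 30.312 m/s
- alpha particle: Δv = 5.070e-26 / 6.645e-27 = 7.630e+00 m/s = 7.630 m/s

Ratio: 3.031e+01 / 7.630e+00 = 4.0

The lighter particle has larger velocity uncertainty because Δv ∝ 1/m.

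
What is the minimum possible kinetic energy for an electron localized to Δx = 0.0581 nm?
2.822 eV

Localizing a particle requires giving it sufficient momentum uncertainty:

1. From uncertainty principle: Δp ≥ ℏ/(2Δx)
   Δp_min = (1.055e-34 J·s) / (2 × 5.810e-11 m)
   Δp_min = 9.075e-25 kg·m/s

2. This momentum uncertainty corresponds to kinetic energy:
   KE ≈ (Δp)²/(2m) = (9.075e-25)²/(2 × 9.109e-31 kg)
   KE = 4.521e-19 J = 2.822 eV

Tighter localization requires more energy.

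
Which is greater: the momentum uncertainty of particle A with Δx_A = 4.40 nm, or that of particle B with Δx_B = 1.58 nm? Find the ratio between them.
Particle B has the larger minimum momentum uncertainty, by a factor of 2.78.

For each particle, the minimum momentum uncertainty is Δp_min = ℏ/(2Δx):

Particle A: Δp_A = ℏ/(2×4.400e-09 m) = 1.198e-26 kg·m/s
Particle B: Δp_B = ℏ/(2×1.580e-09 m) = 3.337e-26 kg·m/s

Ratio: Δp_B/Δp_A = 2.78

Since Δp_min ∝ 1/Δx, the particle with smaller position uncertainty (B) has larger momentum uncertainty.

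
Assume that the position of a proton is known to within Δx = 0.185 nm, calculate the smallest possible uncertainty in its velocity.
170.403 m/s

Using the Heisenberg uncertainty principle and Δp = mΔv:
ΔxΔp ≥ ℏ/2
Δx(mΔv) ≥ ℏ/2

The minimum uncertainty in velocity is:
Δv_min = ℏ/(2mΔx)
Δv_min = (1.055e-34 J·s) / (2 × 1.673e-27 kg × 1.850e-10 m)
Δv_min = 1.704e+02 m/s = 170.403 m/s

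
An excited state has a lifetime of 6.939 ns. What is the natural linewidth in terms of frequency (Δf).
11.468 MHz

Using the energy-time uncertainty principle and E = hf:
ΔEΔt ≥ ℏ/2
hΔf·Δt ≥ ℏ/2

The minimum frequency uncertainty is:
Δf = ℏ/(2hτ) = 1/(4πτ)
Δf = 1/(4π × 6.939e-09 s)
Δf = 1.147e+07 Hz = 11.468 MHz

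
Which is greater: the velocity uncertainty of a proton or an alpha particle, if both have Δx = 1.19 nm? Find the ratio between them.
The proton has the larger minimum velocity uncertainty, by a ratio of 4.0.

For both particles, Δp_min = ℏ/(2Δx) = 4.431e-26 kg·m/s (same for both).

The velocity uncertainty is Δv = Δp/m:
- proton: Δv = 4.431e-26 / 1.673e-27 = 2.649e+01 m/s = 26.491 m/s
- alpha particle: Δv = 4.431e-26 / 6.645e-27 = 6.668e+00 m/s = 6.668 m/s

Ratio: 2.649e+01 / 6.668e+00 = 4.0

The lighter particle has larger velocity uncertainty because Δv ∝ 1/m.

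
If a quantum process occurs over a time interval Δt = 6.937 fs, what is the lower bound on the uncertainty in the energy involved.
47.442 meV

Using the energy-time uncertainty principle:
ΔEΔt ≥ ℏ/2

The minimum uncertainty in energy is:
ΔE_min = ℏ/(2Δt)
ΔE_min = (1.055e-34 J·s) / (2 × 6.937e-15 s)
ΔE_min = 7.601e-21 J = 47.442 meV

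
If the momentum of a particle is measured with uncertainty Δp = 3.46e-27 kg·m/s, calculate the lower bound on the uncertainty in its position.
15.239 nm

Using the Heisenberg uncertainty principle:
ΔxΔp ≥ ℏ/2

The minimum uncertainty in position is:
Δx_min = ℏ/(2Δp)
Δx_min = (1.055e-34 J·s) / (2 × 3.460e-27 kg·m/s)
Δx_min = 1.524e-08 m = 15.239 nm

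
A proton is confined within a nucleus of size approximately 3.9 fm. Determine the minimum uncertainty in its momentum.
1.352 × 10^-20 kg·m/s

Using the Heisenberg uncertainty principle:
ΔxΔp ≥ ℏ/2

With Δx ≈ L = 3.900e-15 m (the confinement size):
Δp_min = ℏ/(2Δx)
Δp_min = (1.055e-34 J·s) / (2 × 3.900e-15 m)
Δp_min = 1.352e-20 kg·m/s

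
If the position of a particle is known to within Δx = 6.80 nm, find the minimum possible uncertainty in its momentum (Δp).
7.754 × 10^-27 kg·m/s

Using the Heisenberg uncertainty principle:
ΔxΔp ≥ ℏ/2

The minimum uncertainty in momentum is:
Δp_min = ℏ/(2Δx)
Δp_min = (1.055e-34 J·s) / (2 × 6.800e-09 m)
Δp_min = 7.754e-27 kg·m/s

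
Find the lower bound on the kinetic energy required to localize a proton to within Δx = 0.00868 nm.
68.852 meV

Localizing a particle requires giving it sufficient momentum uncertainty:

1. From uncertainty principle: Δp ≥ ℏ/(2Δx)
   Δp_min = (1.055e-34 J·s) / (2 × 8.680e-12 m)
   Δp_min = 6.075e-24 kg·m/s

2. This momentum uncertainty corresponds to kinetic energy:
   KE ≈ (Δp)²/(2m) = (6.075e-24)²/(2 × 1.673e-27 kg)
   KE = 1.103e-20 J = 68.852 meV

Tighter localization requires more energy.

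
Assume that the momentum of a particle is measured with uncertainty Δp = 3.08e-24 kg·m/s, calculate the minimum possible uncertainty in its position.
17.120 pm

Using the Heisenberg uncertainty principle:
ΔxΔp ≥ ℏ/2

The minimum uncertainty in position is:
Δx_min = ℏ/(2Δp)
Δx_min = (1.055e-34 J·s) / (2 × 3.080e-24 kg·m/s)
Δx_min = 1.712e-11 m = 17.120 pm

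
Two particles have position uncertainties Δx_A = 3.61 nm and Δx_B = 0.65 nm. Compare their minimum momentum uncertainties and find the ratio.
Particle B has the larger minimum momentum uncertainty, by a factor of 5.55.

For each particle, the minimum momentum uncertainty is Δp_min = ℏ/(2Δx):

Particle A: Δp_A = ℏ/(2×3.610e-09 m) = 1.461e-26 kg·m/s
Particle B: Δp_B = ℏ/(2×6.500e-10 m) = 8.112e-26 kg·m/s

Ratio: Δp_B/Δp_A = 5.55

Since Δp_min ∝ 1/Δx, the particle with smaller position uncertainty (B) has larger momentum uncertainty.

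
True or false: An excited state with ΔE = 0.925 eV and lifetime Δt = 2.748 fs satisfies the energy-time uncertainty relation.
Yes, it satisfies the uncertainty relation.

Calculate the product ΔEΔt:
ΔE = 0.925 eV = 1.482e-19 J
ΔEΔt = (1.482e-19 J) × (2.748e-15 s)
ΔEΔt = 4.073e-34 J·s

Compare to the minimum allowed value ℏ/2:
ℏ/2 = 5.273e-35 J·s

Since ΔEΔt = 4.073e-34 J·s ≥ 5.273e-35 J·s = ℏ/2,
this satisfies the uncertainty relation.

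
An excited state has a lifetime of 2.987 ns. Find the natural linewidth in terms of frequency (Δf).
26.641 MHz

Using the energy-time uncertainty principle and E = hf:
ΔEΔt ≥ ℏ/2
hΔf·Δt ≥ ℏ/2

The minimum frequency uncertainty is:
Δf = ℏ/(2hτ) = 1/(4πτ)
Δf = 1/(4π × 2.987e-09 s)
Δf = 2.664e+07 Hz = 26.641 MHz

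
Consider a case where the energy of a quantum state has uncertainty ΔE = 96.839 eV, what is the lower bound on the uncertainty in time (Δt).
3.398 as

Using the energy-time uncertainty principle:
ΔEΔt ≥ ℏ/2

The minimum uncertainty in time is:
Δt_min = ℏ/(2ΔE)
Δt_min = (1.055e-34 J·s) / (2 × 1.552e-17 J)
Δt_min = 3.398e-18 s = 3.398 as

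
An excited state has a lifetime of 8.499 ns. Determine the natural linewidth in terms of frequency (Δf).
9.363 MHz

Using the energy-time uncertainty principle and E = hf:
ΔEΔt ≥ ℏ/2
hΔf·Δt ≥ ℏ/2

The minimum frequency uncertainty is:
Δf = ℏ/(2hτ) = 1/(4πτ)
Δf = 1/(4π × 8.499e-09 s)
Δf = 9.363e+06 Hz = 9.363 MHz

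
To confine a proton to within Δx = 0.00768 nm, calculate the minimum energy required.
87.949 meV

Localizing a particle requires giving it sufficient momentum uncertainty:

1. From uncertainty principle: Δp ≥ ℏ/(2Δx)
   Δp_min = (1.055e-34 J·s) / (2 × 7.680e-12 m)
   Δp_min = 6.866e-24 kg·m/s

2. This momentum uncertainty corresponds to kinetic energy:
   KE ≈ (Δp)²/(2m) = (6.866e-24)²/(2 × 1.673e-27 kg)
   KE = 1.409e-20 J = 87.949 meV

Tighter localization requires more energy.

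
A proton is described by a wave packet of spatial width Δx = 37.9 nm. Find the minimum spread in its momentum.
1.391 × 10^-27 kg·m/s

For a wave packet, the spatial width Δx and momentum spread Δp are related by the uncertainty principle:
ΔxΔp ≥ ℏ/2

The minimum momentum spread is:
Δp_min = ℏ/(2Δx)
Δp_min = (1.055e-34 J·s) / (2 × 3.790e-08 m)
Δp_min = 1.391e-27 kg·m/s

A wave packet cannot have both a well-defined position and well-defined momentum.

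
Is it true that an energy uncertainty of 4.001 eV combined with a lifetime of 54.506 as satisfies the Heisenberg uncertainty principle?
No, it violates the uncertainty relation.

Calculate the product ΔEΔt:
ΔE = 4.001 eV = 6.410e-19 J
ΔEΔt = (6.410e-19 J) × (5.451e-17 s)
ΔEΔt = 3.494e-35 J·s

Compare to the minimum allowed value ℏ/2:
ℏ/2 = 5.273e-35 J·s

Since ΔEΔt = 3.494e-35 J·s < 5.273e-35 J·s = ℏ/2,
this violates the uncertainty relation.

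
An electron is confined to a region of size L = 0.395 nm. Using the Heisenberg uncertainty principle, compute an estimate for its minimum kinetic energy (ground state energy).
61.048 meV

Using the uncertainty principle to estimate ground state energy:

1. The position uncertainty is approximately the confinement size:
   Δx ≈ L = 3.950e-10 m

2. From ΔxΔp ≥ ℏ/2, the minimum momentum uncertainty is:
   Δp ≈ ℏ/(2L) = 1.335e-25 kg·m/s

3. The kinetic energy is approximately:
   KE ≈ (Δp)²/(2m) = (1.335e-25)²/(2 × 9.109e-31 kg)
   KE ≈ 9.781e-21 J = 61.048 meV

This is an order-of-magnitude estimate of the ground state energy.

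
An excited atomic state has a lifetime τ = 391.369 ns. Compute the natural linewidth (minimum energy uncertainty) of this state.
840.910 peV

Using the energy-time uncertainty principle:
ΔEΔt ≥ ℏ/2

The lifetime τ represents the time uncertainty Δt.
The natural linewidth (minimum energy uncertainty) is:

ΔE = ℏ/(2τ)
ΔE = (1.055e-34 J·s) / (2 × 3.914e-07 s)
ΔE = 1.347e-28 J = 840.910 peV

This natural linewidth limits the precision of spectroscopic measurements.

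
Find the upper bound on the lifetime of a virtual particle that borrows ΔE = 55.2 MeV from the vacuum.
5.962 ys

Using the energy-time uncertainty principle:
ΔEΔt ≥ ℏ/2

For a virtual particle borrowing energy ΔE, the maximum lifetime is:
Δt_max = ℏ/(2ΔE)

Converting energy:
ΔE = 55.2 MeV = 8.844e-12 J

Δt_max = (1.055e-34 J·s) / (2 × 8.844e-12 J)
Δt_max = 5.962e-24 s = 5.962 ys

Virtual particles with higher borrowed energy exist for shorter times.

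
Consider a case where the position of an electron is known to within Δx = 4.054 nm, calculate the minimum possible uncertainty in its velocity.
14.278 km/s

Using the Heisenberg uncertainty principle and Δp = mΔv:
ΔxΔp ≥ ℏ/2
Δx(mΔv) ≥ ℏ/2

The minimum uncertainty in velocity is:
Δv_min = ℏ/(2mΔx)
Δv_min = (1.055e-34 J·s) / (2 × 9.109e-31 kg × 4.054e-09 m)
Δv_min = 1.428e+04 m/s = 14.278 km/s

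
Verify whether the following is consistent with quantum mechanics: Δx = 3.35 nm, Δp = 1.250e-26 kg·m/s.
No, it violates the uncertainty principle (impossible measurement).

Calculate the product ΔxΔp:
ΔxΔp = (3.350e-09 m) × (1.250e-26 kg·m/s)
ΔxΔp = 4.188e-35 J·s

Compare to the minimum allowed value ℏ/2:
ℏ/2 = 5.273e-35 J·s

Since ΔxΔp = 4.188e-35 J·s < 5.273e-35 J·s = ℏ/2,
the measurement violates the uncertainty principle.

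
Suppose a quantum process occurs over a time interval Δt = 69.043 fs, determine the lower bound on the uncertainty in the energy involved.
4.767 meV

Using the energy-time uncertainty principle:
ΔEΔt ≥ ℏ/2

The minimum uncertainty in energy is:
ΔE_min = ℏ/(2Δt)
ΔE_min = (1.055e-34 J·s) / (2 × 6.904e-14 s)
ΔE_min = 7.637e-22 J = 4.767 meV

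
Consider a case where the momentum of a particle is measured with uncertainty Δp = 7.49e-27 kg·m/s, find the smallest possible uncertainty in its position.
7.040 nm

Using the Heisenberg uncertainty principle:
ΔxΔp ≥ ℏ/2

The minimum uncertainty in position is:
Δx_min = ℏ/(2Δp)
Δx_min = (1.055e-34 J·s) / (2 × 7.490e-27 kg·m/s)
Δx_min = 7.040e-09 m = 7.040 nm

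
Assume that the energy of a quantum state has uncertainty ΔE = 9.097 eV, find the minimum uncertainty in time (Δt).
36.177 as

Using the energy-time uncertainty principle:
ΔEΔt ≥ ℏ/2

The minimum uncertainty in time is:
Δt_min = ℏ/(2ΔE)
Δt_min = (1.055e-34 J·s) / (2 × 1.458e-18 J)
Δt_min = 3.618e-17 s = 36.177 as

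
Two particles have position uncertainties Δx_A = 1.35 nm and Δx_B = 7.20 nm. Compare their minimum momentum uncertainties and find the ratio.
Particle A has the larger minimum momentum uncertainty, by a factor of 5.33.

For each particle, the minimum momentum uncertainty is Δp_min = ℏ/(2Δx):

Particle A: Δp_A = ℏ/(2×1.350e-09 m) = 3.906e-26 kg·m/s
Particle B: Δp_B = ℏ/(2×7.200e-09 m) = 7.323e-27 kg·m/s

Ratio: Δp_A/Δp_B = 5.33

Since Δp_min ∝ 1/Δx, the particle with smaller position uncertainty (A) has larger momentum uncertainty.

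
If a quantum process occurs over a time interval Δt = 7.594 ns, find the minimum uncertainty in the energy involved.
43.338 neV

Using the energy-time uncertainty principle:
ΔEΔt ≥ ℏ/2

The minimum uncertainty in energy is:
ΔE_min = ℏ/(2Δt)
ΔE_min = (1.055e-34 J·s) / (2 × 7.594e-09 s)
ΔE_min = 6.943e-27 J = 43.338 neV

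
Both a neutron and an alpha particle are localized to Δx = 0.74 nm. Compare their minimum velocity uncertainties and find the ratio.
The neutron has the larger minimum velocity uncertainty, by a ratio of 4.0.

For both particles, Δp_min = ℏ/(2Δx) = 7.125e-26 kg·m/s (same for both).

The velocity uncertainty is Δv = Δp/m:
- neutron: Δv = 7.125e-26 / 1.675e-27 = 4.254e+01 m/s = 42.542 m/s
- alpha particle: Δv = 7.125e-26 / 6.645e-27 = 1.072e+01 m/s = 10.724 m/s

Ratio: 4.254e+01 / 1.072e+01 = 4.0

The lighter particle has larger velocity uncertainty because Δv ∝ 1/m.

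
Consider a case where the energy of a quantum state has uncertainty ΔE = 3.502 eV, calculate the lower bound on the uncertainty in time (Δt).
93.977 as

Using the energy-time uncertainty principle:
ΔEΔt ≥ ℏ/2

The minimum uncertainty in time is:
Δt_min = ℏ/(2ΔE)
Δt_min = (1.055e-34 J·s) / (2 × 5.611e-19 J)
Δt_min = 9.398e-17 s = 93.977 as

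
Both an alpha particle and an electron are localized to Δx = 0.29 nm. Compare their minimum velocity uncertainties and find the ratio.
The electron has the larger minimum velocity uncertainty, by a ratio of 7294.3.

For both particles, Δp_min = ℏ/(2Δx) = 1.818e-25 kg·m/s (same for both).

The velocity uncertainty is Δv = Δp/m:
- alpha particle: Δv = 1.818e-25 / 6.645e-27 = 2.736e+01 m/s = 27.364 m/s
- electron: Δv = 1.818e-25 / 9.109e-31 = 1.996e+05 m/s = 199.599 km/s

Ratio: 1.996e+05 / 2.736e+01 = 7294.3

The lighter particle has larger velocity uncertainty because Δv ∝ 1/m.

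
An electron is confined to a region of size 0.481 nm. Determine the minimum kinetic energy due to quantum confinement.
41.169 meV

Using the uncertainty principle:

1. Position uncertainty: Δx ≈ 4.810e-10 m
2. Minimum momentum uncertainty: Δp = ℏ/(2Δx) = 1.096e-25 kg·m/s
3. Minimum kinetic energy:
   KE = (Δp)²/(2m) = (1.096e-25)²/(2 × 9.109e-31 kg)
   KE = 6.596e-21 J = 41.169 meV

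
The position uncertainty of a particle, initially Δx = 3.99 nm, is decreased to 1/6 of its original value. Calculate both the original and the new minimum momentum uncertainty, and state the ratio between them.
Original Δp_min = 1.322 × 10^-26 kg·m/s; new Δp'_min = 7.929 × 10^-26 kg·m/s; ratio Δp'_min/Δp_min = 6.

From the uncertainty principle ΔxΔp ≥ ℏ/2, the minimum momentum uncertainty is Δp_min = ℏ/(2Δx).

Original (Δx = 3.99 nm = 3.990e-09 m):
Δp_min = (1.055e-34 J·s)/(2 × 3.990e-09 m) = 1.322e-26 kg·m/s

When Δx → (1/6)Δx:
Δp'_min = ℏ/(2 × (1/6)Δx) = 6 × ℏ/(2Δx) = 6 × Δp_min
Δp'_min = 6 × 1.322e-26 kg·m/s = 7.929e-26 kg·m/s

Since Δp_min ∝ 1/Δx, when Δx is decreased to 1/6 of its original value, Δp_min increases to 6 times its original value.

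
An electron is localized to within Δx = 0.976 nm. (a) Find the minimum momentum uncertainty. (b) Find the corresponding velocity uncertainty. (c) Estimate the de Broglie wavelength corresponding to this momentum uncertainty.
(a) Δp_min = 5.403 × 10^-26 kg·m/s
(b) Δv_min = 59.307 km/s
(c) λ_dB = 12.265 nm

Step-by-step:

(a) From the uncertainty principle:
Δp_min = ℏ/(2Δx) = (1.055e-34 J·s)/(2 × 9.760e-10 m) = 5.403e-26 kg·m/s

(b) The velocity uncertainty:
Δv = Δp/m = (5.403e-26 kg·m/s)/(9.109e-31 kg) = 5.931e+04 m/s = 59.307 km/s

(c) The de Broglie wavelength for this momentum:
λ = h/p = (6.626e-34 J·s)/(5.403e-26 kg·m/s) = 1.226e-08 m = 12.265 nm

Note: The de Broglie wavelength is comparable to the localization size, as expected from wave-particle duality.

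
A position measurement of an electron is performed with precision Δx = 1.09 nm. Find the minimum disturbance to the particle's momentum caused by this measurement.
4.837 × 10^-26 kg·m/s

The uncertainty principle implies that measuring position disturbs momentum:
ΔxΔp ≥ ℏ/2

When we measure position with precision Δx, we necessarily introduce a momentum uncertainty:
Δp ≥ ℏ/(2Δx)
Δp_min = (1.055e-34 J·s) / (2 × 1.090e-09 m)
Δp_min = 4.837e-26 kg·m/s

The more precisely we measure position, the greater the momentum disturbance.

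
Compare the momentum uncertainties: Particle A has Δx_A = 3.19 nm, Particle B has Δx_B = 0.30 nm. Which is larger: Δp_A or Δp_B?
Particle B has the larger minimum momentum uncertainty, by a factor of 10.63.

For each particle, the minimum momentum uncertainty is Δp_min = ℏ/(2Δx):

Particle A: Δp_A = ℏ/(2×3.190e-09 m) = 1.653e-26 kg·m/s
Particle B: Δp_B = ℏ/(2×3.000e-10 m) = 1.758e-25 kg·m/s

Ratio: Δp_B/Δp_A = 10.63

Since Δp_min ∝ 1/Δx, the particle with smaller position uncertainty (B) has larger momentum uncertainty.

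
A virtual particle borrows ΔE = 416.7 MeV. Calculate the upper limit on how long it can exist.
7.898 × 10^-25 s

Using the energy-time uncertainty principle:
ΔEΔt ≥ ℏ/2

For a virtual particle borrowing energy ΔE, the maximum lifetime is:
Δt_max = ℏ/(2ΔE)

Converting energy:
ΔE = 416.7 MeV = 6.676e-11 J

Δt_max = (1.055e-34 J·s) / (2 × 6.676e-11 J)
Δt_max = 7.898e-25 s = 7.898 × 10^-25 s

Virtual particles with higher borrowed energy exist for shorter times.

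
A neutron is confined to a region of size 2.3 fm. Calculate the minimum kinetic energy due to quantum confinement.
979.265 keV

Using the uncertainty principle:

1. Position uncertainty: Δx ≈ 2.300e-15 m
2. Minimum momentum uncertainty: Δp = ℏ/(2Δx) = 2.293e-20 kg·m/s
3. Minimum kinetic energy:
   KE = (Δp)²/(2m) = (2.293e-20)²/(2 × 1.675e-27 kg)
   KE = 1.569e-13 J = 979.265 keV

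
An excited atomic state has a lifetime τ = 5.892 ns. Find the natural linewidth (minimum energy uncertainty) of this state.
55.856 neV

Using the energy-time uncertainty principle:
ΔEΔt ≥ ℏ/2

The lifetime τ represents the time uncertainty Δt.
The natural linewidth (minimum energy uncertainty) is:

ΔE = ℏ/(2τ)
ΔE = (1.055e-34 J·s) / (2 × 5.892e-09 s)
ΔE = 8.949e-27 J = 55.856 neV

This natural linewidth limits the precision of spectroscopic measurements.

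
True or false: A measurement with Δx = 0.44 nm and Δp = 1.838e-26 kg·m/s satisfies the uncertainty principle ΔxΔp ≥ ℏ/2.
No, it violates the uncertainty principle (impossible measurement).

Calculate the product ΔxΔp:
ΔxΔp = (4.400e-10 m) × (1.838e-26 kg·m/s)
ΔxΔp = 8.087e-36 J·s

Compare to the minimum allowed value ℏ/2:
ℏ/2 = 5.273e-35 J·s

Since ΔxΔp = 8.087e-36 J·s < 5.273e-35 J·s = ℏ/2,
the measurement violates the uncertainty principle.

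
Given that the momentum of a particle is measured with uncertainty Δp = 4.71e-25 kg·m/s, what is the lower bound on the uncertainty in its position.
111.950 pm

Using the Heisenberg uncertainty principle:
ΔxΔp ≥ ℏ/2

The minimum uncertainty in position is:
Δx_min = ℏ/(2Δp)
Δx_min = (1.055e-34 J·s) / (2 × 4.710e-25 kg·m/s)
Δx_min = 1.120e-10 m = 111.950 pm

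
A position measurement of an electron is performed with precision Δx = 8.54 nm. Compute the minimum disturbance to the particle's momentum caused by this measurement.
6.174 × 10^-27 kg·m/s

The uncertainty principle implies that measuring position disturbs momentum:
ΔxΔp ≥ ℏ/2

When we measure position with precision Δx, we necessarily introduce a momentum uncertainty:
Δp ≥ ℏ/(2Δx)
Δp_min = (1.055e-34 J·s) / (2 × 8.540e-09 m)
Δp_min = 6.174e-27 kg·m/s

The more precisely we measure position, the greater the momentum disturbance.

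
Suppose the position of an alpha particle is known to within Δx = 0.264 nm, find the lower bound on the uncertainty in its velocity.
30.059 m/s

Using the Heisenberg uncertainty principle and Δp = mΔv:
ΔxΔp ≥ ℏ/2
Δx(mΔv) ≥ ℏ/2

The minimum uncertainty in velocity is:
Δv_min = ℏ/(2mΔx)
Δv_min = (1.055e-34 J·s) / (2 × 6.645e-27 kg × 2.640e-10 m)
Δv_min = 3.006e+01 m/s = 30.059 m/s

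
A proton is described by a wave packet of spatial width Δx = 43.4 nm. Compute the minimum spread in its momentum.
1.215 × 10^-27 kg·m/s

For a wave packet, the spatial width Δx and momentum spread Δp are related by the uncertainty principle:
ΔxΔp ≥ ℏ/2

The minimum momentum spread is:
Δp_min = ℏ/(2Δx)
Δp_min = (1.055e-34 J·s) / (2 × 4.340e-08 m)
Δp_min = 1.215e-27 kg·m/s

A wave packet cannot have both a well-defined position and well-defined momentum.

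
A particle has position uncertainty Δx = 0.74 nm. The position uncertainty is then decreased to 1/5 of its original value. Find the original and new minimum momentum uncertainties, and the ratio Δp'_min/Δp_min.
Original Δp_min = 7.125 × 10^-26 kg·m/s; new Δp'_min = 3.563 × 10^-25 kg·m/s; ratio Δp'_min/Δp_min = 5.

From the uncertainty principle ΔxΔp ≥ ℏ/2, the minimum momentum uncertainty is Δp_min = ℏ/(2Δx).

Original (Δx = 0.74 nm = 7.400e-10 m):
Δp_min = (1.055e-34 J·s)/(2 × 7.400e-10 m) = 7.125e-26 kg·m/s

When Δx → (1/5)Δx:
Δp'_min = ℏ/(2 × (1/5)Δx) = 5 × ℏ/(2Δx) = 5 × Δp_min
Δp'_min = 5 × 7.125e-26 kg·m/s = 3.563e-25 kg·m/s

Since Δp_min ∝ 1/Δx, when Δx is decreased to 1/5 of its original value, Δp_min increases to 5 times its original value.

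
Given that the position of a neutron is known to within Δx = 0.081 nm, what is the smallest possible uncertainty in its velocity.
388.656 m/s

Using the Heisenberg uncertainty principle and Δp = mΔv:
ΔxΔp ≥ ℏ/2
Δx(mΔv) ≥ ℏ/2

The minimum uncertainty in velocity is:
Δv_min = ℏ/(2mΔx)
Δv_min = (1.055e-34 J·s) / (2 × 1.675e-27 kg × 8.100e-11 m)
Δv_min = 3.887e+02 m/s = 388.656 m/s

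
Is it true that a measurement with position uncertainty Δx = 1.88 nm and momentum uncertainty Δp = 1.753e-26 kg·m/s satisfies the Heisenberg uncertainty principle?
No, it violates the uncertainty principle (impossible measurement).

Calculate the product ΔxΔp:
ΔxΔp = (1.880e-09 m) × (1.753e-26 kg·m/s)
ΔxΔp = 3.296e-35 J·s

Compare to the minimum allowed value ℏ/2:
ℏ/2 = 5.273e-35 J·s

Since ΔxΔp = 3.296e-35 J·s < 5.273e-35 J·s = ℏ/2,
the measurement violates the uncertainty principle.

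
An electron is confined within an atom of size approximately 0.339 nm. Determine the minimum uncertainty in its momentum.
1.555 × 10^-25 kg·m/s

Using the Heisenberg uncertainty principle:
ΔxΔp ≥ ℏ/2

With Δx ≈ L = 3.390e-10 m (the confinement size):
Δp_min = ℏ/(2Δx)
Δp_min = (1.055e-34 J·s) / (2 × 3.390e-10 m)
Δp_min = 1.555e-25 kg·m/s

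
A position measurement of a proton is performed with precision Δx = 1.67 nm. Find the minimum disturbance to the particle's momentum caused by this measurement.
3.157 × 10^-26 kg·m/s

The uncertainty principle implies that measuring position disturbs momentum:
ΔxΔp ≥ ℏ/2

When we measure position with precision Δx, we necessarily introduce a momentum uncertainty:
Δp ≥ ℏ/(2Δx)
Δp_min = (1.055e-34 J·s) / (2 × 1.670e-09 m)
Δp_min = 3.157e-26 kg·m/s

The more precisely we measure position, the greater the momentum disturbance.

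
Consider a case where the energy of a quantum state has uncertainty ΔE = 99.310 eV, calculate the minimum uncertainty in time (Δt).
3.314 as

Using the energy-time uncertainty principle:
ΔEΔt ≥ ℏ/2

The minimum uncertainty in time is:
Δt_min = ℏ/(2ΔE)
Δt_min = (1.055e-34 J·s) / (2 × 1.591e-17 J)
Δt_min = 3.314e-18 s = 3.314 as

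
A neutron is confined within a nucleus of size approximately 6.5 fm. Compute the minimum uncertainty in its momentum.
8.112 × 10^-21 kg·m/s

Using the Heisenberg uncertainty principle:
ΔxΔp ≥ ℏ/2

With Δx ≈ L = 6.500e-15 m (the confinement size):
Δp_min = ℏ/(2Δx)
Δp_min = (1.055e-34 J·s) / (2 × 6.500e-15 m)
Δp_min = 8.112e-21 kg·m/s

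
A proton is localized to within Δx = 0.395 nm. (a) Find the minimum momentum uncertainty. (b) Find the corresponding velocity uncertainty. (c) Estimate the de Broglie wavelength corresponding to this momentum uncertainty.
(a) Δp_min = 1.335 × 10^-25 kg·m/s
(b) Δv_min = 79.809 m/s
(c) λ_dB = 4.964 nm

Step-by-step:

(a) From the uncertainty principle:
Δp_min = ℏ/(2Δx) = (1.055e-34 J·s)/(2 × 3.950e-10 m) = 1.335e-25 kg·m/s

(b) The velocity uncertainty:
Δv = Δp/m = (1.335e-25 kg·m/s)/(1.673e-27 kg) = 7.981e+01 m/s = 79.809 m/s

(c) The de Broglie wavelength for this momentum:
λ = h/p = (6.626e-34 J·s)/(1.335e-25 kg·m/s) = 4.964e-09 m = 4.964 nm

Note: The de Broglie wavelength is comparable to the localization size, as expected from wave-particle duality.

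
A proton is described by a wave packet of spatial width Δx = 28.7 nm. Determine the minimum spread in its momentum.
1.837 × 10^-27 kg·m/s

For a wave packet, the spatial width Δx and momentum spread Δp are related by the uncertainty principle:
ΔxΔp ≥ ℏ/2

The minimum momentum spread is:
Δp_min = ℏ/(2Δx)
Δp_min = (1.055e-34 J·s) / (2 × 2.870e-08 m)
Δp_min = 1.837e-27 kg·m/s

A wave packet cannot have both a well-defined position and well-defined momentum.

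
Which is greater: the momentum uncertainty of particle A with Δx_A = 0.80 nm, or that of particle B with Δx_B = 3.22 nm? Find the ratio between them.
Particle A has the larger minimum momentum uncertainty, by a factor of 4.02.

For each particle, the minimum momentum uncertainty is Δp_min = ℏ/(2Δx):

Particle A: Δp_A = ℏ/(2×8.000e-10 m) = 6.591e-26 kg·m/s
Particle B: Δp_B = ℏ/(2×3.220e-09 m) = 1.638e-26 kg·m/s

Ratio: Δp_A/Δp_B = 4.02

Since Δp_min ∝ 1/Δx, the particle with smaller position uncertainty (A) has larger momentum uncertainty.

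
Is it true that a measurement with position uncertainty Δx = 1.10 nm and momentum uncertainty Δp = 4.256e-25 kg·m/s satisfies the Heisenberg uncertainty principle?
Yes, it satisfies the uncertainty principle.

Calculate the product ΔxΔp:
ΔxΔp = (1.100e-09 m) × (4.256e-25 kg·m/s)
ΔxΔp = 4.682e-34 J·s

Compare to the minimum allowed value ℏ/2:
ℏ/2 = 5.273e-35 J·s

Since ΔxΔp = 4.682e-34 J·s ≥ 5.273e-35 J·s = ℏ/2,
the measurement satisfies the uncertainty principle.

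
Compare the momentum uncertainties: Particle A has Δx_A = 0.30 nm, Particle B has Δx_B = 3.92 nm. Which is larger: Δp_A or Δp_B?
Particle A has the larger minimum momentum uncertainty, by a factor of 13.07.

For each particle, the minimum momentum uncertainty is Δp_min = ℏ/(2Δx):

Particle A: Δp_A = ℏ/(2×3.000e-10 m) = 1.758e-25 kg·m/s
Particle B: Δp_B = ℏ/(2×3.920e-09 m) = 1.345e-26 kg·m/s

Ratio: Δp_A/Δp_B = 13.07

Since Δp_min ∝ 1/Δx, the particle with smaller position uncertainty (A) has larger momentum uncertainty.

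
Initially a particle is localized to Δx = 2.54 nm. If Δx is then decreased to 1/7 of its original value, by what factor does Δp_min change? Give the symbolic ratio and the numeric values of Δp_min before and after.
Original Δp_min = 2.076 × 10^-26 kg·m/s; new Δp'_min = 1.453 × 10^-25 kg·m/s; ratio Δp'_min/Δp_min = 7.

From the uncertainty principle ΔxΔp ≥ ℏ/2, the minimum momentum uncertainty is Δp_min = ℏ/(2Δx).

Original (Δx = 2.54 nm = 2.540e-09 m):
Δp_min = (1.055e-34 J·s)/(2 × 2.540e-09 m) = 2.076e-26 kg·m/s

When Δx → (1/7)Δx:
Δp'_min = ℏ/(2 × (1/7)Δx) = 7 × ℏ/(2Δx) = 7 × Δp_min
Δp'_min = 7 × 2.076e-26 kg·m/s = 1.453e-25 kg·m/s

Since Δp_min ∝ 1/Δx, when Δx is decreased to 1/7 of its original value, Δp_min increases to 7 times its original value.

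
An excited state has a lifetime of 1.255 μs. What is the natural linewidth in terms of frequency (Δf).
63.408 kHz

Using the energy-time uncertainty principle and E = hf:
ΔEΔt ≥ ℏ/2
hΔf·Δt ≥ ℏ/2

The minimum frequency uncertainty is:
Δf = ℏ/(2hτ) = 1/(4πτ)
Δf = 1/(4π × 1.255e-06 s)
Δf = 6.341e+04 Hz = 63.408 kHz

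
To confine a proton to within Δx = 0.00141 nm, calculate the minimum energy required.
2.609 eV

Localizing a particle requires giving it sufficient momentum uncertainty:

1. From uncertainty principle: Δp ≥ ℏ/(2Δx)
   Δp_min = (1.055e-34 J·s) / (2 × 1.410e-12 m)
   Δp_min = 3.740e-23 kg·m/s

2. This momentum uncertainty corresponds to kinetic energy:
   KE ≈ (Δp)²/(2m) = (3.740e-23)²/(2 × 1.673e-27 kg)
   KE = 4.180e-19 J = 2.609 eV

Tighter localization requires more energy.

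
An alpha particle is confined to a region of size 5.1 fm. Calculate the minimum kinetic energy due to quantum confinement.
50.204 keV

Using the uncertainty principle:

1. Position uncertainty: Δx ≈ 5.100e-15 m
2. Minimum momentum uncertainty: Δp = ℏ/(2Δx) = 1.034e-20 kg·m/s
3. Minimum kinetic energy:
   KE = (Δp)²/(2m) = (1.034e-20)²/(2 × 6.645e-27 kg)
   KE = 8.044e-15 J = 50.204 keV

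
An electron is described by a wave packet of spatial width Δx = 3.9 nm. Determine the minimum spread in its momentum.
1.352 × 10^-26 kg·m/s

For a wave packet, the spatial width Δx and momentum spread Δp are related by the uncertainty principle:
ΔxΔp ≥ ℏ/2

The minimum momentum spread is:
Δp_min = ℏ/(2Δx)
Δp_min = (1.055e-34 J·s) / (2 × 3.900e-09 m)
Δp_min = 1.352e-26 kg·m/s

A wave packet cannot have both a well-defined position and well-defined momentum.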